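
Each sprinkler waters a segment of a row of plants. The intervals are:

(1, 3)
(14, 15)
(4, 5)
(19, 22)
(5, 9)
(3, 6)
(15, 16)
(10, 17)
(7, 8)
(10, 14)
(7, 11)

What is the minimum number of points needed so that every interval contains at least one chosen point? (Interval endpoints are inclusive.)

6

Process intervals by earliest right end; each time one isn't hit yet, stab at its right endpoint.
By right end: [1,3]  [4,5]  [3,6]  [7,8]  [5,9]  [7,11]  [10,14]  [14,15]  [15,16]  [10,17]  [19,22]
[1,3] uncovered → point at 3; [4,5] uncovered → point at 5; [7,8] uncovered → point at 8; [10,14] uncovered → point at 14; [15,16] uncovered → point at 16; [19,22] uncovered → point at 22.
Points: 3, 5, 8, 14, 16, 22 (6 total).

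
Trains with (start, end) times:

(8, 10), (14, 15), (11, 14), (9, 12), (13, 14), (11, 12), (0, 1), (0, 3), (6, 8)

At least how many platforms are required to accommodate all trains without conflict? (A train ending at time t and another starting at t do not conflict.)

The answer is the maximum number of intervals overlapping at any instant.
starts: [0, 0, 6, 8, 9, 11, 11, 13, 14]
ends:   [1, 3, 8, 10, 12, 12, 14, 14, 15]
s0→1 s0→2 e1→1 e3→0 s6→1 e8→0 s8→1 s9→2 e10→1 s11→2 s11→3  — peak 3.

3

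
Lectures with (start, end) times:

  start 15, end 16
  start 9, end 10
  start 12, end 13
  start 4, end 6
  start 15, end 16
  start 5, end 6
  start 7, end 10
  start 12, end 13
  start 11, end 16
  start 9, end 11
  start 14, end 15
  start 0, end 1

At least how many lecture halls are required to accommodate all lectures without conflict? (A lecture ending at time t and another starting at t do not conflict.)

Count concurrent intervals with a sweep; the peak is the room count.
Events (time:±→running): 0:+→1 1:-→0 4:+→1 5:+→2 6:-→1 6:-→0 7:+→1 9:+→2 9:+→3 … peak 3.

3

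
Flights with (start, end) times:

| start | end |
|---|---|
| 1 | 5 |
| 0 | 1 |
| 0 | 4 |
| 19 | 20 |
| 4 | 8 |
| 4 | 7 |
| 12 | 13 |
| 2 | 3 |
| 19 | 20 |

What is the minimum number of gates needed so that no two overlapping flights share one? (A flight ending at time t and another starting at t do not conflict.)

Events (time:±→running): 0:+→1 0:+→2 1:-→1 1:+→2 2:+→3 … peak 3.

3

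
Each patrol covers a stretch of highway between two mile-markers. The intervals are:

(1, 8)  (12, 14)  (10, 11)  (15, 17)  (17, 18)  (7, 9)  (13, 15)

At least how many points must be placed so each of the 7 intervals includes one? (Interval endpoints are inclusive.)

4

Sort by right endpoint; whenever an interval is uncovered, place a point at its right end.
By right end: [1,8]  [7,9]  [10,11]  [12,14]  [13,15]  [15,17]  [17,18]
[1,8] uncovered → point at 8; [10,11] uncovered → point at 11; [12,14] uncovered → point at 14; [15,17] uncovered → point at 17.
Points: 8, 11, 14, 17 (4 total).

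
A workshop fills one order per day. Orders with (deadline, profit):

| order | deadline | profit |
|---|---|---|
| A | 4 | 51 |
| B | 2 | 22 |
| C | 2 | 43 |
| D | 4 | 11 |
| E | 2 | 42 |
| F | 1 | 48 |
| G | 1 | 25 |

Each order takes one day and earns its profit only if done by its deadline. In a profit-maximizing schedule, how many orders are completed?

Sort by profit descending; place each in the latest free slot ≤ its deadline.
By profit: A(d4,51), F(d1,48), C(d2,43), E(d2,42), G(d1,25), B(d2,22), D(d4,11)
A→slot 4; F→slot 1; C→slot 2; E skipped; G skipped; B skipped; D→slot 3.
4 of 7 scheduled.

4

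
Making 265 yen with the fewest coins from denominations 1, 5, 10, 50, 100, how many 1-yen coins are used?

0

265 = 2×100 + 1×50 + 1×10 + 1×5
Count of 1: 0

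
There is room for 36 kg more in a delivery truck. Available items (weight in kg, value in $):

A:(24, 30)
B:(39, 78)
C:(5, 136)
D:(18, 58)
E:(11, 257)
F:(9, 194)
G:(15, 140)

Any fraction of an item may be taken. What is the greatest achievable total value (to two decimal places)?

Greedy by value/weight ratio, highest first.
Ratios (sorted): C 27.20, E 23.36, F 21.56, G 9.33, D 3.22, B 2.00, A 1.25
take C (5 @ 136); take E (11 @ 257); take F (9 @ 194); take 11/15 of G → 102.67. Capacity used 36/36.
Total value = 689.67

689.67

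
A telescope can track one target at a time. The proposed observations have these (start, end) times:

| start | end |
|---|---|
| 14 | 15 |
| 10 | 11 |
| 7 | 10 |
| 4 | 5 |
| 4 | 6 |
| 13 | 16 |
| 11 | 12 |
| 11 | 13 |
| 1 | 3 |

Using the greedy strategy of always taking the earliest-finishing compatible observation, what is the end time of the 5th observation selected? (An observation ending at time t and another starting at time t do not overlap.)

12

By end time: (1,3), (4,5), (4,6), (7,10), (10,11), (11,12), (11,13), (14,15), (13,16).
Pick (1,3); next start ≥ 3 → (4,5); next start ≥ 5 → (7,10); next start ≥ 10 → (10,11); next start ≥ 11 → (11,12); next start ≥ 12 → (14,15).
Selected: (1,3) (4,5) (7,10) (10,11) (11,12) (14,15)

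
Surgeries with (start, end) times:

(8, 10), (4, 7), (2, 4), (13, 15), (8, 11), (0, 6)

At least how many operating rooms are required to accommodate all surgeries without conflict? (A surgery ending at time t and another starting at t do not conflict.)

Events (time:±→running): 0:+→1 2:+→2 … peak 2.

2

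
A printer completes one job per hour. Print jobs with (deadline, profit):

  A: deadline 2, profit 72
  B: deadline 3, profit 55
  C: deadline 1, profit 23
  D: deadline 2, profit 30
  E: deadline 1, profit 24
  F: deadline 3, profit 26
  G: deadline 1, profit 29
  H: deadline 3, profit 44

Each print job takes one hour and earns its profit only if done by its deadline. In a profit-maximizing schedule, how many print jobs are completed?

3

Profit order: A=72 B=55 H=44 D=30 G=29 F=26 E=24 C=23
Assign: A→slot 2, B→slot 3, H→slot 1, D skipped, G skipped, F skipped, E skipped, C skipped.
Slots: [1:H] [2:A] [3:B]
3 of 8 scheduled.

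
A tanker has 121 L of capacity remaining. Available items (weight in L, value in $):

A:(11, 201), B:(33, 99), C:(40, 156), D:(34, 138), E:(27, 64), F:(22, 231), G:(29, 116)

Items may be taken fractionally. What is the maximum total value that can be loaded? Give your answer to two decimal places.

Order: A (201/11=18.27) > F (231/22=10.50) > D (138/34=4.06) > G (116/29=4.00) > C (156/40=3.90) > B (99/33=3.00) > E (64/27=2.37)
Fill: take A (11 @ 201) → take F (22 @ 231) → take D (34 @ 138) → take G (29 @ 116) → take 25/40 of C → 97.50; 121/121 used.
Total value = 783.50

783.50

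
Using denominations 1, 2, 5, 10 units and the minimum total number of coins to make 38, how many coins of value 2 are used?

38 = 3×10 + 1×5 + 1×2 + 1×1
Count of 2: 1

1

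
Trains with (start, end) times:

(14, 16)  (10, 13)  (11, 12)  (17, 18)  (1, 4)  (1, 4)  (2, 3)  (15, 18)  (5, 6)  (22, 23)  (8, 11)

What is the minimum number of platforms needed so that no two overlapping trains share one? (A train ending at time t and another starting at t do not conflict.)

3

Count concurrent intervals with a sweep; the peak is the room count.
Events (time:±→running): 1:+→1 1:+→2 2:+→3 … peak 3.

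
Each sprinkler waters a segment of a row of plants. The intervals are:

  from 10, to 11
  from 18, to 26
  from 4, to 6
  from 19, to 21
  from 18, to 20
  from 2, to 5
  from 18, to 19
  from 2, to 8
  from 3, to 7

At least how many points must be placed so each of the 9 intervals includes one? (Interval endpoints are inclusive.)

3

Sort by right endpoint; whenever an interval is uncovered, place a point at its right end.
Sorted: [2,5] [4,6] [3,7] [2,8] [10,11] [18,19] [18,20] [19,21] [18,26]
{[2,5],[4,6],[3,7],[2,8]} hit by 5; {[10,11]} hit by 11; {[18,19],[18,20],[19,21],[18,26]} hit by 19.
Points: 5, 11, 19 (3 total).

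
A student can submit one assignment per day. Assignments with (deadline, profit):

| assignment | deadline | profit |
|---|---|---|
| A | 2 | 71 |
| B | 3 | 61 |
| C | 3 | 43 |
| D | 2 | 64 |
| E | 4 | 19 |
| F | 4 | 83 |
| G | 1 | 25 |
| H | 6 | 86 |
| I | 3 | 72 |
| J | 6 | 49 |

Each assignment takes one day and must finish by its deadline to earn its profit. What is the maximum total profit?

425

Sort by profit descending; place each in the latest free slot ≤ its deadline.
By profit: H(d6,86), F(d4,83), I(d3,72), A(d2,71), D(d2,64), B(d3,61), J(d6,49), C(d3,43), G(d1,25), E(d4,19)
H→slot 6; F→slot 4; I→slot 3; A→slot 2; D→slot 1; B skipped; J→slot 5; C skipped; G skipped; E skipped.
Profit = 64 + 71 + 72 + 83 + 49 + 86 = 425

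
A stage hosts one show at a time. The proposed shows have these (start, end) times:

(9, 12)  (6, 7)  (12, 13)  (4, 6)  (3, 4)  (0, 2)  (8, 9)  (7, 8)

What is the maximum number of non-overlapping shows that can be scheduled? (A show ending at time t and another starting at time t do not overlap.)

8

Greedy by earliest finish: after sorting by end time, pick each interval compatible with the last pick.
Sorted by end: (0,2)  (3,4)  (4,6)  (6,7)  (7,8)  (8,9)  (9,12)  (12,13)
take (0,2); take (3,4); take (4,6); take (6,7); take (7,8); take (8,9); take (9,12); take (12,13).
Selected 8 shows.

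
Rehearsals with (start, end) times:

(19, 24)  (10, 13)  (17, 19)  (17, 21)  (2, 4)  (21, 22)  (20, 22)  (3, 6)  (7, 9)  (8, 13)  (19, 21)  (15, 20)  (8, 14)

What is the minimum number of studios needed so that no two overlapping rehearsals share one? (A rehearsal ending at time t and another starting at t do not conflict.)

starts: [2, 3, 7, 8, 8, 10, 15, 17, 17, 19, 19, 20, 21]
ends:   [4, 6, 9, 13, 13, 14, 19, 20, 21, 21, 22, 22, 24]
s2→1 s3→2 e4→1 e6→0 s7→1 s8→2 s8→3 e9→2 s10→3 e13→2 e13→1 e14→0 s15→1 s17→2 s17→3 e19→2 s19→3 s19→4  — peak 4.

4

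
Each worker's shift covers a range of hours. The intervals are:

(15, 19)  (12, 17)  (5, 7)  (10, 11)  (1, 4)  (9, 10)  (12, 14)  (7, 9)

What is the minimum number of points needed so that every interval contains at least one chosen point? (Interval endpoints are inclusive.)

Sort by right endpoint; whenever an interval is uncovered, place a point at its right end.
Sorted: [1,4] [5,7] [7,9] [9,10] [10,11] [12,14] [12,17] [15,19]
{[1,4]} hit by 4; {[5,7],[7,9]} hit by 7; {[9,10],[10,11]} hit by 10; {[12,14],[12,17]} hit by 14; {[15,19]} hit by 19.
Points: 4, 7, 10, 14, 19 (5 total).

5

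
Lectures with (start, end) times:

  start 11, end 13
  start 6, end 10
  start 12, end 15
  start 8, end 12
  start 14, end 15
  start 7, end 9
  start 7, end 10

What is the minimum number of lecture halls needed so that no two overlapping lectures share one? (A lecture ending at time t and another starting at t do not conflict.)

4

Events (time:±→running): 6:+→1 7:+→2 7:+→3 8:+→4 … peak 4.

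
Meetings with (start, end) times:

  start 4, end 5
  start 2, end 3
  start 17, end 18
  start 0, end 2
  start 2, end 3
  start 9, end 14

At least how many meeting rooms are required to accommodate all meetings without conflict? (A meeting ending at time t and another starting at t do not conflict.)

2

Count concurrent intervals with a sweep; the peak is the room count.
starts: [0, 2, 2, 4, 9, 17]
ends:   [2, 3, 3, 5, 14, 18]
s0→1 e2→0 s2→1 s2→2  — peak 2.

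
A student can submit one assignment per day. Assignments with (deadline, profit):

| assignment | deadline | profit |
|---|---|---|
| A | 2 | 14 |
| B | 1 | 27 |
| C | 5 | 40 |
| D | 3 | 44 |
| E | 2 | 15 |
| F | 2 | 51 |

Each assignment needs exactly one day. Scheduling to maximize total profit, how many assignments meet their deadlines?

4

By profit: F(d2,51), D(d3,44), C(d5,40), B(d1,27), E(d2,15), A(d2,14)
F→slot 2; D→slot 3; C→slot 5; B→slot 1; E skipped; A skipped.
4 of 6 scheduled.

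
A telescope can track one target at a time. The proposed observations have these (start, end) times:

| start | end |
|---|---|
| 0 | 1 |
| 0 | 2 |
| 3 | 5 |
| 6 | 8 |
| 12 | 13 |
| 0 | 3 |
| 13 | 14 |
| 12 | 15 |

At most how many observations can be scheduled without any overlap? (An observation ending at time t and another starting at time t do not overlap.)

5

Sort by end time and greedily take each interval whose start is ≥ the last chosen end.
Sorted by end: (0,1)  (0,2)  (0,3)  (3,5)  (6,8)  (12,13)  (13,14)  (12,15)
take (0,1); take (3,5); take (6,8); take (12,13); take (13,14).
Selected 5 observations.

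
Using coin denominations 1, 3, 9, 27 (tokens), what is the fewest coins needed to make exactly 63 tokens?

Use the largest denomination that fits, subtract, and repeat.
63 − 2×27→9 − 1×9→0
Total coins = 2 + 1 = 3

3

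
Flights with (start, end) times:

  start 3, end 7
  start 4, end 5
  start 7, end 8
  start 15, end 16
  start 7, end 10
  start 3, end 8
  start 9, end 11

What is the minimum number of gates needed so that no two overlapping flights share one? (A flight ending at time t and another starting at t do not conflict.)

3

Events (time:±→running): 3:+→1 3:+→2 4:+→3 … peak 3.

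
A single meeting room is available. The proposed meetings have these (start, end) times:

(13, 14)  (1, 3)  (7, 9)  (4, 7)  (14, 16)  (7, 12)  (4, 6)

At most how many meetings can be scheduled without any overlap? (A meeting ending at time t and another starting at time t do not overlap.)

Order by finish time; keep every interval that doesn't clash with the previous kept one.
By end time: (1,3), (4,6), (4,7), (7,9), (7,12), (13,14), (14,16).
Pick (1,3); next start ≥ 3 → (4,6); next start ≥ 6 → (7,9); next start ≥ 9 → (13,14); next start ≥ 14 → (14,16).
Selected 5 meetings.

5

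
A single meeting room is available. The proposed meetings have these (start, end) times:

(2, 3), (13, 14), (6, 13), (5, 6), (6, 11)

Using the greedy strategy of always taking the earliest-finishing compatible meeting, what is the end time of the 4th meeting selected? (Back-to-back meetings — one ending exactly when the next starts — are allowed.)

Order by finish time; keep every interval that doesn't clash with the previous kept one.
By end time: (2,3), (5,6), (6,11), (6,13), (13,14).
Pick (2,3); next start ≥ 3 → (5,6); next start ≥ 6 → (6,11); next start ≥ 11 → (13,14).
Selected: (2,3) (5,6) (6,11) (13,14)

14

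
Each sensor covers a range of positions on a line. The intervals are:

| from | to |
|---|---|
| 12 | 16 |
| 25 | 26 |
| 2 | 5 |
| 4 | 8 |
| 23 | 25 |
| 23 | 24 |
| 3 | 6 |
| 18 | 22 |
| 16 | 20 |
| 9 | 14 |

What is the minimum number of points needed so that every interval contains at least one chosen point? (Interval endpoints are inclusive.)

Process intervals by earliest right end; each time one isn't hit yet, stab at its right endpoint.
By right end: [2,5]  [3,6]  [4,8]  [9,14]  [12,16]  [16,20]  [18,22]  [23,24]  [23,25]  [25,26]
[2,5] uncovered → point at 5; [9,14] uncovered → point at 14; [16,20] uncovered → point at 20; [23,24] uncovered → point at 24; [25,26] uncovered → point at 26.
Points: 5, 14, 20, 24, 26 (5 total).

5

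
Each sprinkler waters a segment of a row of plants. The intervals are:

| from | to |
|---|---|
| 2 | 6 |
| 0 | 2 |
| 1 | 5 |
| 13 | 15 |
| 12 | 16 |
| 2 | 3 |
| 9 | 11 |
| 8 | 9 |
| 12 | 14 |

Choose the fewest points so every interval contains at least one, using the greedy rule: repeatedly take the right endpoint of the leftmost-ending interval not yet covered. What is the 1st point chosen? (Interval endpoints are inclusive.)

2

By right end: [0,2]  [2,3]  [1,5]  [2,6]  [8,9]  [9,11]  [12,14]  [13,15]  [12,16]
[0,2] uncovered → point at 2; [8,9] uncovered → point at 9; [12,14] uncovered → point at 14.
Points: 2, 9, 14 (3 total).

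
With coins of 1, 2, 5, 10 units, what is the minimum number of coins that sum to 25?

25 − 2×10→5 − 1×5→0
Total coins = 2 + 1 = 3

3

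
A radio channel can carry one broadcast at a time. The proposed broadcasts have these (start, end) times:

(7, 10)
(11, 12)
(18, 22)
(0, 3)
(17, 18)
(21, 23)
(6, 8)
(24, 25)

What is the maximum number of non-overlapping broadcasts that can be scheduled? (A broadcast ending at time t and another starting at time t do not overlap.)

6

Sort by end time and greedily take each interval whose start is ≥ the last chosen end.
By end time: (0,3), (6,8), (7,10), (11,12), (17,18), (18,22), (21,23), (24,25).
Pick (0,3); next start ≥ 3 → (6,8); next start ≥ 8 → (11,12); next start ≥ 12 → (17,18); next start ≥ 18 → (18,22); next start ≥ 22 → (24,25).
Selected 6 broadcasts.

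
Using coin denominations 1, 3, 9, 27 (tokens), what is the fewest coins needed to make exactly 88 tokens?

6

88 = 3×27 + 2×3 + 1×1
Total coins = 3 + 2 + 1 = 6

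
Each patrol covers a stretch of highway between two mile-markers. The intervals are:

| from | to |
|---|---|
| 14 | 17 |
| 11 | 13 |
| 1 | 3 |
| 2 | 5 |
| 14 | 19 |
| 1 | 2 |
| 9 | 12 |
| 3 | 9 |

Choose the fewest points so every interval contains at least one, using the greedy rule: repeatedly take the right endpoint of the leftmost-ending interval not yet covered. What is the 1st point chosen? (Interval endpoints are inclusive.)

Sort by right endpoint; whenever an interval is uncovered, place a point at its right end.
Sorted: [1,2] [1,3] [2,5] [3,9] [9,12] [11,13] [14,17] [14,19]
{[1,2],[1,3],[2,5]} hit by 2; {[3,9],[9,12]} hit by 9; {[11,13]} hit by 13; {[14,17],[14,19]} hit by 17.
Points: 2, 9, 13, 17 (4 total).

2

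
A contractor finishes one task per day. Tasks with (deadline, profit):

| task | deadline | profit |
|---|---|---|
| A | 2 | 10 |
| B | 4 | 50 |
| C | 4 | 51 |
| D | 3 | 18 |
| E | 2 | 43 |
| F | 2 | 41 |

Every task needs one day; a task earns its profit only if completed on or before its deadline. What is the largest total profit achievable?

Sort by profit descending; place each in the latest free slot ≤ its deadline.
Profit order: C=51 B=50 E=43 F=41 D=18 A=10
Assign: C→slot 4, B→slot 3, E→slot 2, F→slot 1, D skipped, A skipped.
Slots: [1:F] [2:E] [3:B] [4:C]
Profit = 41 + 43 + 50 + 51 = 185

185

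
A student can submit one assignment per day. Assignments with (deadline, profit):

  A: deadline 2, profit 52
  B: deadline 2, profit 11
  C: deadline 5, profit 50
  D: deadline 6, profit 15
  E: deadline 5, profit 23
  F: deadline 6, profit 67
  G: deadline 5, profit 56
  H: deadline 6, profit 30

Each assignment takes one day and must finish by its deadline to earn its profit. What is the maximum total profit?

Profit order: F=67 G=56 A=52 C=50 H=30 E=23 D=15 B=11
Assign: F→slot 6, G→slot 5, A→slot 2, C→slot 4, H→slot 3, E→slot 1, D skipped, B skipped.
Slots: [1:E] [2:A] [3:H] [4:C] [5:G] [6:F]
Profit = 23 + 52 + 30 + 50 + 56 + 67 = 278

278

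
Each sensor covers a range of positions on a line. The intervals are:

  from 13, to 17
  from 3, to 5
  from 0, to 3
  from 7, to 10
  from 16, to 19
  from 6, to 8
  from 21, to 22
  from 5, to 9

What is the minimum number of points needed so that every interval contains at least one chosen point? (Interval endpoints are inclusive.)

4

Sorted: [0,3] [3,5] [6,8] [5,9] [7,10] [13,17] [16,19] [21,22]
{[0,3],[3,5]} hit by 3; {[6,8],[5,9],[7,10]} hit by 8; {[13,17],[16,19]} hit by 17; {[21,22]} hit by 22.
Points: 3, 8, 17, 22 (4 total).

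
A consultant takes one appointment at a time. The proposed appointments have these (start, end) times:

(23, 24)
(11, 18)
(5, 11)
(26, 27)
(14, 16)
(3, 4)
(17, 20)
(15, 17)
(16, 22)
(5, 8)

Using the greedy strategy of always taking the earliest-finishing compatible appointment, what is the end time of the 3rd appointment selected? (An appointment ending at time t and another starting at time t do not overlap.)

By end time: (3,4), (5,8), (5,11), (14,16), (15,17), (11,18), (17,20), (16,22), (23,24), (26,27).
Pick (3,4); next start ≥ 4 → (5,8); next start ≥ 8 → (14,16); next start ≥ 16 → (17,20); next start ≥ 20 → (23,24); next start ≥ 24 → (26,27).
Selected: (3,4) (5,8) (14,16) (17,20) (23,24) (26,27)

16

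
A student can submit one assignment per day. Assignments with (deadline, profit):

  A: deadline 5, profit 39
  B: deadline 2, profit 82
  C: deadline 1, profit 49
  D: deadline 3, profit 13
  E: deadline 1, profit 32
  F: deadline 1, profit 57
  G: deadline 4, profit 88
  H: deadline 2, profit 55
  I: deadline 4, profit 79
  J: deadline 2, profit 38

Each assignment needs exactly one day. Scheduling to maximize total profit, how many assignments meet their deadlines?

5

Take jobs in profit order; each goes to the latest open slot no later than its deadline.
Profit order: G=88 B=82 I=79 F=57 H=55 C=49 A=39 J=38 E=32 D=13
Assign: G→slot 4, B→slot 2, I→slot 3, F→slot 1, H skipped, C skipped, A→slot 5, J skipped, E skipped, D skipped.
Slots: [1:F] [2:B] [3:I] [4:G] [5:A]
5 of 10 scheduled.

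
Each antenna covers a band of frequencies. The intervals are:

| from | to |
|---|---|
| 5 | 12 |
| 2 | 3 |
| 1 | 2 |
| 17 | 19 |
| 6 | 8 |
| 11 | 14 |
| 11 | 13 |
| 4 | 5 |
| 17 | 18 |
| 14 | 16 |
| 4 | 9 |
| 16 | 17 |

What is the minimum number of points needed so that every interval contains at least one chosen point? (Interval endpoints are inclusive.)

6

Sorted: [1,2] [2,3] [4,5] [6,8] [4,9] [5,12] [11,13] [11,14] [14,16] [16,17] [17,18] [17,19]
{[1,2],[2,3]} hit by 2; {[4,5]} hit by 5; {[6,8],[4,9],[5,12]} hit by 8; {[11,13],[11,14]} hit by 13; {[14,16],[16,17]} hit by 16; {[17,18],[17,19]} hit by 18.
Points: 2, 5, 8, 13, 16, 18 (6 total).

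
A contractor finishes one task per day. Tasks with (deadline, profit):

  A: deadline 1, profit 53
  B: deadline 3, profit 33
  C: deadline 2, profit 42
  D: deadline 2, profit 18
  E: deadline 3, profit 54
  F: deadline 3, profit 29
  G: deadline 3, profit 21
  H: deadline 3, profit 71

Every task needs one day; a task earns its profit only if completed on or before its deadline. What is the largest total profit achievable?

178

Take jobs in profit order; each goes to the latest open slot no later than its deadline.
By profit: H(d3,71), E(d3,54), A(d1,53), C(d2,42), B(d3,33), F(d3,29), G(d3,21), D(d2,18)
H→slot 3; E→slot 2; A→slot 1; C skipped; B skipped; F skipped; G skipped; D skipped.
Profit = 53 + 54 + 71 = 178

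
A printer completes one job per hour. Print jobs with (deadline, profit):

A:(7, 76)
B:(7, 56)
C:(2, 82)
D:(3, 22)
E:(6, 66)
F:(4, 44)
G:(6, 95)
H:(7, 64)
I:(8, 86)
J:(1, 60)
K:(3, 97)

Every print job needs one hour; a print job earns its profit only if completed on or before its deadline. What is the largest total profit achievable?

626

By profit: K(d3,97), G(d6,95), I(d8,86), C(d2,82), A(d7,76), E(d6,66), H(d7,64), J(d1,60), B(d7,56), F(d4,44), D(d3,22)
K→slot 3; G→slot 6; I→slot 8; C→slot 2; A→slot 7; E→slot 5; H→slot 4; J→slot 1; B skipped; F skipped; D skipped.
Profit = 60 + 82 + 97 + 64 + 66 + 95 + 76 + 86 = 626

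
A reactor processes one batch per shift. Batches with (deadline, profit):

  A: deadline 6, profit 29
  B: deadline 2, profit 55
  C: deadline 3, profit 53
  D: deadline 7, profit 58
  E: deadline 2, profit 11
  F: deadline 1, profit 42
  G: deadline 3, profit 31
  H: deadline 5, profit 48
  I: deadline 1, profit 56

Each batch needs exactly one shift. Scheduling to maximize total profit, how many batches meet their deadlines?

6

Take jobs in profit order; each goes to the latest open slot no later than its deadline.
Profit order: D=58 I=56 B=55 C=53 H=48 F=42 G=31 A=29 E=11
Assign: D→slot 7, I→slot 1, B→slot 2, C→slot 3, H→slot 5, F skipped, G skipped, A→slot 6, E skipped.
Slots: [1:I] [2:B] [3:C] [5:H] [6:A] [7:D]
6 of 9 scheduled.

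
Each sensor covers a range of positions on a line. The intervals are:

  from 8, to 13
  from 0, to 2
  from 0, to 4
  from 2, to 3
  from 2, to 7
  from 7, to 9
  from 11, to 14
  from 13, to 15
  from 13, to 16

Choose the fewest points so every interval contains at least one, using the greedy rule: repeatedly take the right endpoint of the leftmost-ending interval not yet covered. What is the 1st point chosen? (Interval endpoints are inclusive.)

By right end: [0,2]  [2,3]  [0,4]  [2,7]  [7,9]  [8,13]  [11,14]  [13,15]  [13,16]
[0,2] uncovered → point at 2; [7,9] uncovered → point at 9; [11,14] uncovered → point at 14.
Points: 2, 9, 14 (3 total).

2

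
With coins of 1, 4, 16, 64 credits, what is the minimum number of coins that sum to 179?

8

179 = 2×64 + 3×16 + 3×1
Total coins = 2 + 3 + 3 = 8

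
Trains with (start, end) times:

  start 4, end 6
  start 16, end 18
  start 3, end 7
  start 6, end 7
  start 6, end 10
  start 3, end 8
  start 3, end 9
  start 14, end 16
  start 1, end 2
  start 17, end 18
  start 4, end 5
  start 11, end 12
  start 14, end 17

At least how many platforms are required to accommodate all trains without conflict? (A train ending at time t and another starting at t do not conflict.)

5

Count concurrent intervals with a sweep; the peak is the room count.
starts: [1, 3, 3, 3, 4, 4, 6, 6, 11, 14, 14, 16, 17]
ends:   [2, 5, 6, 7, 7, 8, 9, 10, 12, 16, 17, 18, 18]
s1→1 e2→0 s3→1 s3→2 s3→3 s4→4 s4→5  — peak 5.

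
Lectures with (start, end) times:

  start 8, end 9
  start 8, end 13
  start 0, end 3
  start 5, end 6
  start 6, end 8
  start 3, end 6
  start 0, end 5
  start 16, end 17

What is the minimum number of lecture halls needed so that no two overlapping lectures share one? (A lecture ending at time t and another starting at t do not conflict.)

Count concurrent intervals with a sweep; the peak is the room count.
Events (time:±→running): 0:+→1 0:+→2 … peak 2.

2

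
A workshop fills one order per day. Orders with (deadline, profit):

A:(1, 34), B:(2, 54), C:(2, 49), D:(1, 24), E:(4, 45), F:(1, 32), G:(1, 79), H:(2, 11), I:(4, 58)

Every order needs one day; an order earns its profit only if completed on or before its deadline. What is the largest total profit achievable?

Take jobs in profit order; each goes to the latest open slot no later than its deadline.
By profit: G(d1,79), I(d4,58), B(d2,54), C(d2,49), E(d4,45), A(d1,34), F(d1,32), D(d1,24), H(d2,11)
G→slot 1; I→slot 4; B→slot 2; C skipped; E→slot 3; A skipped; F skipped; D skipped; H skipped.
Profit = 79 + 54 + 45 + 58 = 236

236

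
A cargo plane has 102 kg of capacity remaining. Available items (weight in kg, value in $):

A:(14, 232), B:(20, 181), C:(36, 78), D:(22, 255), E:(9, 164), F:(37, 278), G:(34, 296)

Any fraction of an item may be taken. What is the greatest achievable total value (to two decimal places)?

Sort by value per unit weight and fill in that order.
Ratios (sorted): E 18.22, A 16.57, D 11.59, B 9.05, G 8.71, F 7.51, C 2.17
take E (9 @ 164); take A (14 @ 232); take D (22 @ 255); take B (20 @ 181); take G (34 @ 296); take 3/37 of F → 22.54. Capacity used 102/102.
Total value = 1150.54

1150.54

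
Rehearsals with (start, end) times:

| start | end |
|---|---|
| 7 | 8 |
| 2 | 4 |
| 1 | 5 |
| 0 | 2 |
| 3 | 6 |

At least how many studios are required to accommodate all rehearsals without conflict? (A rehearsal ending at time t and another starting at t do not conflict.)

Events (time:±→running): 0:+→1 1:+→2 2:-→1 2:+→2 3:+→3 … peak 3.

3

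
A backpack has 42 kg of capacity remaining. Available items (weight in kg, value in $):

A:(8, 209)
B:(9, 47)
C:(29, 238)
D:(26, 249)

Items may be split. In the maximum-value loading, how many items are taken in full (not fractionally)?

2

Greedy by value/weight ratio, highest first.
Ratios (sorted): A 26.12, D 9.58, C 8.21, B 5.22
take A (8 @ 209); take D (26 @ 249); take 8/29 of C → 65.66. Capacity used 42/42.
2 item(s) taken whole; one partial (take 8/29 of C).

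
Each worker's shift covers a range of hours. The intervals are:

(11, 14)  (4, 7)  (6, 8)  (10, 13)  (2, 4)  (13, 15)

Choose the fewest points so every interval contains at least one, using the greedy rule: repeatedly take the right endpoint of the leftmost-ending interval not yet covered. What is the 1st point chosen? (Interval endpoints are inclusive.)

4

Sorted: [2,4] [4,7] [6,8] [10,13] [11,14] [13,15]
{[2,4],[4,7]} hit by 4; {[6,8]} hit by 8; {[10,13],[11,14],[13,15]} hit by 13.
Points: 4, 8, 13 (3 total).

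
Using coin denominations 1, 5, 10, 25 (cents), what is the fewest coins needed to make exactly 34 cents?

6

Greedy: take as many of the largest coin as possible, then repeat with the remainder.
34 − 1×25→9 − 1×5→4 − 4×1→0
Total coins = 1 + 1 + 4 = 6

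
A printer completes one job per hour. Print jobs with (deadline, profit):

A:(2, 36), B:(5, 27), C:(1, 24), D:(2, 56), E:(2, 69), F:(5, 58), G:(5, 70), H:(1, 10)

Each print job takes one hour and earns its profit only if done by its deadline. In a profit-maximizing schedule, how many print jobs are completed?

5

Take jobs in profit order; each goes to the latest open slot no later than its deadline.
Profit order: G=70 E=69 F=58 D=56 A=36 B=27 C=24 H=10
Assign: G→slot 5, E→slot 2, F→slot 4, D→slot 1, A skipped, B→slot 3, C skipped, H skipped.
Slots: [1:D] [2:E] [3:B] [4:F] [5:G]
5 of 8 scheduled.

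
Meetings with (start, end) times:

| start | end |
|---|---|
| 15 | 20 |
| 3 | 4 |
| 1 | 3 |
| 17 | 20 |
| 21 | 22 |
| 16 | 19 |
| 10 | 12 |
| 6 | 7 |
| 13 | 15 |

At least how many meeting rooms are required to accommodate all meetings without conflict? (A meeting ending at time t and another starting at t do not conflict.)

3

Count concurrent intervals with a sweep; the peak is the room count.
Events (time:±→running): 1:+→1 3:-→0 3:+→1 4:-→0 6:+→1 7:-→0 10:+→1 12:-→0 13:+→1 15:-→0 15:+→1 16:+→2 17:+→3 … peak 3.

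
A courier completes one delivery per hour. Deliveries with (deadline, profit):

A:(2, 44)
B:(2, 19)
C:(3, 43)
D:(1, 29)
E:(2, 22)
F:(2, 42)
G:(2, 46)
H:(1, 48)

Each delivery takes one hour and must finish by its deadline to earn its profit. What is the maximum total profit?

137

Sort by profit descending; place each in the latest free slot ≤ its deadline.
Profit order: H=48 G=46 A=44 C=43 F=42 D=29 E=22 B=19
Assign: H→slot 1, G→slot 2, A skipped, C→slot 3, F skipped, D skipped, E skipped, B skipped.
Slots: [1:H] [2:G] [3:C]
Profit = 48 + 46 + 43 = 137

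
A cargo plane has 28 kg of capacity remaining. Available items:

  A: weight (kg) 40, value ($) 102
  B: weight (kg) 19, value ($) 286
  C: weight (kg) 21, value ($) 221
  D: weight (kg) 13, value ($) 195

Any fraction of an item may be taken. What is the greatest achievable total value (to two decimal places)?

Sort by value per unit weight and fill in that order.
Order: B (286/19=15.05) > D (195/13=15.00) > C (221/21=10.52) > A (102/40=2.55)
Fill: take B (19 @ 286) → take 9/13 of D → 135.00; 28/28 used.
Total value = 421.00

421.00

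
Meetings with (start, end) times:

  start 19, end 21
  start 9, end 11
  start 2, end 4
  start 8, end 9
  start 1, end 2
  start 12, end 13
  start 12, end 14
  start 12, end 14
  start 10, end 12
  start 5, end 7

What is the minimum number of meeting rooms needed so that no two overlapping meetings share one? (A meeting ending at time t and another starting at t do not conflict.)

Events (time:±→running): 1:+→1 2:-→0 2:+→1 4:-→0 5:+→1 7:-→0 8:+→1 9:-→0 9:+→1 10:+→2 11:-→1 12:-→0 12:+→1 12:+→2 12:+→3 … peak 3.

3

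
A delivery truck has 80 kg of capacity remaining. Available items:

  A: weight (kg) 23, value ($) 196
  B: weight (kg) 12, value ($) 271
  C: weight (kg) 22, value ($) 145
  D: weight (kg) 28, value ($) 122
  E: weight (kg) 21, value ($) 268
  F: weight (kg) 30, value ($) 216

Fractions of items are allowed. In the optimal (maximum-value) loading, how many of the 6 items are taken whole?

Greedy by value/weight ratio, highest first.
Order: B (271/12=22.58) > E (268/21=12.76) > A (196/23=8.52) > F (216/30=7.20) > C (145/22=6.59) > D (122/28=4.36)
Fill: take B (12 @ 271) → take E (21 @ 268) → take A (23 @ 196) → take 24/30 of F → 172.80; 80/80 used.
3 item(s) taken whole; one partial (take 24/30 of F).

3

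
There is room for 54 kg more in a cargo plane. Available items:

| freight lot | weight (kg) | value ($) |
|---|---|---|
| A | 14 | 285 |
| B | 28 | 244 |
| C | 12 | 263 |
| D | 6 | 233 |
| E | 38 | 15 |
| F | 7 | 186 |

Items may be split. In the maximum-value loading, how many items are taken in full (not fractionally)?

4

Order: D (233/6=38.83) > F (186/7=26.57) > C (263/12=21.92) > A (285/14=20.36) > B (244/28=8.71) > E (15/38=0.39)
Fill: take D (6 @ 233) → take F (7 @ 186) → take C (12 @ 263) → take A (14 @ 285) → take 15/28 of B → 130.71; 54/54 used.
4 item(s) taken whole; one partial (take 15/28 of B).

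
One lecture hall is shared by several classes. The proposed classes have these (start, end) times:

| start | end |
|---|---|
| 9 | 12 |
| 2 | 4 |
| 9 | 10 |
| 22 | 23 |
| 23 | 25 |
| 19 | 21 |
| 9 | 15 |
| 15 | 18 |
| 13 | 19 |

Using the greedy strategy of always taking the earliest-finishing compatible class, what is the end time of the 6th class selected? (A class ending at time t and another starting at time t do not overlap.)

25

Sorted by end: (2,4)  (9,10)  (9,12)  (9,15)  (15,18)  (13,19)  (19,21)  (22,23)  (23,25)
take (2,4); take (9,10); skip (9,12); take (15,18); skip (13,19); take (19,21); take (22,23); take (23,25).
Selected: (2,4) (9,10) (15,18) (19,21) (22,23) (23,25)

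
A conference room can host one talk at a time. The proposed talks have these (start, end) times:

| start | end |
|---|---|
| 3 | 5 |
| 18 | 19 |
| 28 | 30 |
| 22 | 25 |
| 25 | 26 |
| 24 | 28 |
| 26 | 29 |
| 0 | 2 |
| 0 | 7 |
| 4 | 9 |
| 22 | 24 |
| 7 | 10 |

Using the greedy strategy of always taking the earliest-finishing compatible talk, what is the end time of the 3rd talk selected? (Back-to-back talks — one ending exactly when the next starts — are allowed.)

Sort by end time and greedily take each interval whose start is ≥ the last chosen end.
Sorted by end: (0,2)  (3,5)  (0,7)  (4,9)  (7,10)  (18,19)  (22,24)  (22,25)  (25,26)  (24,28)  (26,29)  (28,30)
take (0,2); take (3,5); skip (0,7); take (7,10); take (18,19); take (22,24); take (25,26); take (26,29).
Selected: (0,2) (3,5) (7,10) (18,19) (22,24) (25,26) (26,29)

10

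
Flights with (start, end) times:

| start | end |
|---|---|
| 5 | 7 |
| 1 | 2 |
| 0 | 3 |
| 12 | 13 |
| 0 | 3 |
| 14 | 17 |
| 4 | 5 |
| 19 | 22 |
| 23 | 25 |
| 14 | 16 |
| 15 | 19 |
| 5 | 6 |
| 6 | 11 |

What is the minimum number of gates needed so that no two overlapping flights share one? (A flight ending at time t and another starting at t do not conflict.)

The answer is the maximum number of intervals overlapping at any instant.
Events (time:±→running): 0:+→1 0:+→2 1:+→3 … peak 3.

3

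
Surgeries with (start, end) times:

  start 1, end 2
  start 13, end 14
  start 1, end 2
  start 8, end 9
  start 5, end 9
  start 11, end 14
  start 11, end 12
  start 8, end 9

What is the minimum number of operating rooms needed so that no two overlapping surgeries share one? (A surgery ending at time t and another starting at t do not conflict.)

3

starts: [1, 1, 5, 8, 8, 11, 11, 13]
ends:   [2, 2, 9, 9, 9, 12, 14, 14]
s1→1 s1→2 e2→1 e2→0 s5→1 s8→2 s8→3  — peak 3.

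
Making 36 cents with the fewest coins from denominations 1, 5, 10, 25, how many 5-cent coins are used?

Greedy: take as many of the largest coin as possible, then repeat with the remainder.
36 − 1×25→11 − 1×10→1 − 1×1→0
Count of 5: 0

0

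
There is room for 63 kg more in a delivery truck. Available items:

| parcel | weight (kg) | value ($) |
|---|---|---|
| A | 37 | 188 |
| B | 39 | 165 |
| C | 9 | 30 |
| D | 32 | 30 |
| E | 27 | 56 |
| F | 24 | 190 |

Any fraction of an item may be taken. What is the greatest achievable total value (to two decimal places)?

Sort by value per unit weight and fill in that order.
Ratios (sorted): F 7.92, A 5.08, B 4.23, C 3.33, E 2.07, D 0.94
take F (24 @ 190); take A (37 @ 188); take 2/39 of B → 8.46. Capacity used 63/63.
Total value = 386.46

386.46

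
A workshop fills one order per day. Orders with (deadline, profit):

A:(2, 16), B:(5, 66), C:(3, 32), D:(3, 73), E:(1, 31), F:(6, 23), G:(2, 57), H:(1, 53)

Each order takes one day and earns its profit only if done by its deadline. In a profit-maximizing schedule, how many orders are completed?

5

By profit: D(d3,73), B(d5,66), G(d2,57), H(d1,53), C(d3,32), E(d1,31), F(d6,23), A(d2,16)
D→slot 3; B→slot 5; G→slot 2; H→slot 1; C skipped; E skipped; F→slot 6; A skipped.
5 of 8 scheduled.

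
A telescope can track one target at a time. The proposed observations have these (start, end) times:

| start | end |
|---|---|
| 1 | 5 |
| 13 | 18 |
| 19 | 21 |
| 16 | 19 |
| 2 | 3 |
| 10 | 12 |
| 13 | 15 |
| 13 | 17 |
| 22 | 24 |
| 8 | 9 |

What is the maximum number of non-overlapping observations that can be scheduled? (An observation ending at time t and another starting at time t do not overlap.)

By end time: (2,3), (1,5), (8,9), (10,12), (13,15), (13,17), (13,18), (16,19), (19,21), (22,24).
Pick (2,3); next start ≥ 3 → (8,9); next start ≥ 9 → (10,12); next start ≥ 12 → (13,15); next start ≥ 15 → (16,19); next start ≥ 19 → (19,21); next start ≥ 21 → (22,24).
Selected 7 observations.

7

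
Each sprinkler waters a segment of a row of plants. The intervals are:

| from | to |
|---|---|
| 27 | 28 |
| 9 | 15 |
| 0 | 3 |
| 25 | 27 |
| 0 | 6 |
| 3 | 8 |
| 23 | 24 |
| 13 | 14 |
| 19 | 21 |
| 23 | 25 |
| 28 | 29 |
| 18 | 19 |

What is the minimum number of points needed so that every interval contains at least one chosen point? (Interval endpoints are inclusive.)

6

Sort by right endpoint; whenever an interval is uncovered, place a point at its right end.
By right end: [0,3]  [0,6]  [3,8]  [13,14]  [9,15]  [18,19]  [19,21]  [23,24]  [23,25]  [25,27]  [27,28]  [28,29]
[0,3] uncovered → point at 3; [13,14] uncovered → point at 14; [18,19] uncovered → point at 19; [23,24] uncovered → point at 24; [25,27] uncovered → point at 27; [28,29] uncovered → point at 29.
Points: 3, 14, 19, 24, 27, 29 (6 total).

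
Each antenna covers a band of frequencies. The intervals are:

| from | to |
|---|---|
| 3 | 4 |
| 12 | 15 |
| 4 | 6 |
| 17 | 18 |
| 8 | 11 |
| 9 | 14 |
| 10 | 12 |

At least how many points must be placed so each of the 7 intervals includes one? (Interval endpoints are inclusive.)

By right end: [3,4]  [4,6]  [8,11]  [10,12]  [9,14]  [12,15]  [17,18]
[3,4] uncovered → point at 4; [8,11] uncovered → point at 11; [12,15] uncovered → point at 15; [17,18] uncovered → point at 18.
Points: 4, 11, 15, 18 (4 total).

4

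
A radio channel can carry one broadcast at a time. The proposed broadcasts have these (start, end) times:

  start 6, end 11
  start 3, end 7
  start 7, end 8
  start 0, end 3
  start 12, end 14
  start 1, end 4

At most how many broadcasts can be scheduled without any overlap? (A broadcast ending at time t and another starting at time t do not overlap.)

Greedy by earliest finish: after sorting by end time, pick each interval compatible with the last pick.
By end time: (0,3), (1,4), (3,7), (7,8), (6,11), (12,14).
Pick (0,3); next start ≥ 3 → (3,7); next start ≥ 7 → (7,8); next start ≥ 8 → (12,14).
Selected 4 broadcasts.

4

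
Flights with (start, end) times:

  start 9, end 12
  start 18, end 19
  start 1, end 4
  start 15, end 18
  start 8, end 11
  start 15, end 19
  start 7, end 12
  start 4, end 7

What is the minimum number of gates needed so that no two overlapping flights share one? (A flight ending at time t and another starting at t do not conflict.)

3

Count concurrent intervals with a sweep; the peak is the room count.
Events (time:±→running): 1:+→1 4:-→0 4:+→1 7:-→0 7:+→1 8:+→2 9:+→3 … peak 3.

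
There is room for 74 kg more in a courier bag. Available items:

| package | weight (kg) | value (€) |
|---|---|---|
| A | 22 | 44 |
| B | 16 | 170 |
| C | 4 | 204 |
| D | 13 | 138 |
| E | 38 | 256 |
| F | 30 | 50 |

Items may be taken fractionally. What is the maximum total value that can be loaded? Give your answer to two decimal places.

Greedy by value/weight ratio, highest first.
Order: C (204/4=51.00) > B (170/16=10.62) > D (138/13=10.62) > E (256/38=6.74) > A (44/22=2.00) > F (50/30=1.67)
Fill: take C (4 @ 204) → take B (16 @ 170) → take D (13 @ 138) → take E (38 @ 256) → take 3/22 of A → 6.00; 74/74 used.
Total value = 774.00

774.00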